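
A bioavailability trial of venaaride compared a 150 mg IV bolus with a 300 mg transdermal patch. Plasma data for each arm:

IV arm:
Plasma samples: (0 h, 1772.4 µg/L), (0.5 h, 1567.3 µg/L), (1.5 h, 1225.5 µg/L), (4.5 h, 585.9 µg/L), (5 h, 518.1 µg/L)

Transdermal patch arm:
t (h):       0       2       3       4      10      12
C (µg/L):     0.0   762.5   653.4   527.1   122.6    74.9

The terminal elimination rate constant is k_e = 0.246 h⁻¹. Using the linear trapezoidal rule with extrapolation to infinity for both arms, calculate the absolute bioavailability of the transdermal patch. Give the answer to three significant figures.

F = 0.308

Trapezoidal AUC_0→5 (IV):
  [0→0.5]: (1772.4+1567.3)/2 × 0.5 = 834.925
  [0.5→1.5]: (1567.3+1225.5)/2 × 1 = 1396.4
  [1.5→4.5]: (1225.5+585.9)/2 × 3 = 2717.1
  [4.5→5]: (585.9+518.1)/2 × 0.5 = 276.0
  Sum = 5224.425 µg/L·h
IV tail: 518.1/0.246 = 2106.098; AUC_iv,0→∞ = 5224.425 + 2106.098 = 7330.523 µg/L·h
Trapezoidal AUC_0→12 (transdermal patch):
  [0→2]: (0.0+762.5)/2 × 2 = 762.5
  [2→3]: (762.5+653.4)/2 × 1 = 707.95
  [3→4]: (653.4+527.1)/2 × 1 = 590.25
  [4→10]: (527.1+122.6)/2 × 6 = 1949.1
  [10→12]: (122.6+74.9)/2 × 2 = 197.5
  Sum = 4207.3 µg/L·h
transdermal patch tail: 74.9/0.246 = 304.472; AUC_ev,0→∞ = 4207.3 + 304.472 = 4511.772 µg/L·h
F = (AUC_ev/D_ev)/(AUC_iv/D_iv) = (4511.772/300)/(7330.523/150) = 15.03924/48.8702 = 0.3077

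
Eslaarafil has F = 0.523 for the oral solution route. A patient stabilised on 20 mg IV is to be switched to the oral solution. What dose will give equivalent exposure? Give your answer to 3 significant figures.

For equal systemic exposure: F × D_ev = D_iv
D_ev = D_iv / F = 20 / 0.523 = 38.2409 mg

D_oral = 38.2 mg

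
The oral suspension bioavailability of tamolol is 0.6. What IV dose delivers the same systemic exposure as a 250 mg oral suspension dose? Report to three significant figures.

Systemic exposure from an extravascular dose = F × D_ev, so the equivalent IV dose is F × D_ev.
D_iv = F × D_ev = 0.6 × 250 = 150 mg

D_iv = 150 mg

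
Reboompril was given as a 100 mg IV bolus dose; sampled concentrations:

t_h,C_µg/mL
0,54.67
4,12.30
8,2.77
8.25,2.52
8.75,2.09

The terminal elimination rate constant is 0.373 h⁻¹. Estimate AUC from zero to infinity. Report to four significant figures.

AUC = 171.5 µg/mL·h

Trapezoidal AUC_0→8.75:
  [0→4]: (54.67+12.30)/2 × 4 = 133.94
  [4→8]: (12.30+2.77)/2 × 4 = 30.14
  [8→8.25]: (2.77+2.52)/2 × 0.25 = 0.66125
  [8.25→8.75]: (2.52+2.09)/2 × 0.5 = 1.1525
  Sum = 165.89375 µg/mL·h
Extrapolated tail: C_last / k_e = 2.09 / 0.373 = 5.603
AUC_0→∞ = 165.89375 + 5.603 = 171.49675 µg/mL·h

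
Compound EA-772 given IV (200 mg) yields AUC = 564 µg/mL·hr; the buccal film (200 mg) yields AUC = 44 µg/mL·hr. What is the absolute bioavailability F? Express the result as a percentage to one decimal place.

F = 7.8%

F = (AUC_ev / D_ev) / (AUC_iv / D_iv)
  = (44/200) / (564/200)
  = 0.22 / 2.82 = 0.0780
  = 7.80%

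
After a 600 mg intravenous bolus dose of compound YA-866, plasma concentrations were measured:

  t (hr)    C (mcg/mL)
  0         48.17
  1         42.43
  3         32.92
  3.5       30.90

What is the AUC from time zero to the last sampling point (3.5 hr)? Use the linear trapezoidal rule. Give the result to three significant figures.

AUC = 137 mcg/mL·hr

Trapezoidal AUC_0→3.5:
  [0→1]: (48.17+42.43)/2 × 1 = 45.3
  [1→3]: (42.43+32.92)/2 × 2 = 75.35
  [3→3.5]: (32.92+30.90)/2 × 0.5 = 15.955
  Sum = 136.605 mcg/mL·hr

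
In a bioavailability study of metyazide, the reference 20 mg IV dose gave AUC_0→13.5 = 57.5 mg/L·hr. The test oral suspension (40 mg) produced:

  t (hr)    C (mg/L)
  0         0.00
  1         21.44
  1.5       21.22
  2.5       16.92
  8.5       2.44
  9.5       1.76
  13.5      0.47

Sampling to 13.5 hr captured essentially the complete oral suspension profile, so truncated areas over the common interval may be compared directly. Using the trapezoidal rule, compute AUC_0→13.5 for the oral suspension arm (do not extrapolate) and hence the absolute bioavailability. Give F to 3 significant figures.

Trapezoidal AUC_0→13.5 (oral suspension):
  [0→1]: (0.00+21.44)/2 × 1 = 10.72
  [1→1.5]: (21.44+21.22)/2 × 0.5 = 10.665
  [1.5→2.5]: (21.22+16.92)/2 × 1 = 19.07
  [2.5→8.5]: (16.92+2.44)/2 × 6 = 58.08
  [8.5→9.5]: (2.44+1.76)/2 × 1 = 2.1
  [9.5→13.5]: (1.76+0.47)/2 × 4 = 4.46
  Sum = 105.095 mg/L·hr
F = (AUC_ev/D_ev)/(AUC_iv/D_iv) = (105.095/40)/(57.5/20) = 2.627375/2.875 = 0.9139

F = 0.914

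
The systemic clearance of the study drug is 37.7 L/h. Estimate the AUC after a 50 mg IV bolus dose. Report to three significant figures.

AUC_0→∞ = Dose_iv / CL
        = 50 / 37.7 = 1.32626 mg/L·h

AUC = 1.33 mg/L·h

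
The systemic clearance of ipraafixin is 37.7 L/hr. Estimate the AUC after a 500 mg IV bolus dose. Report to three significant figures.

AUC_0→∞ = Dose_iv / CL
        = 500 / 37.7 = 13.2626 mg/L·hr

AUC = 13.3 mg/L·hr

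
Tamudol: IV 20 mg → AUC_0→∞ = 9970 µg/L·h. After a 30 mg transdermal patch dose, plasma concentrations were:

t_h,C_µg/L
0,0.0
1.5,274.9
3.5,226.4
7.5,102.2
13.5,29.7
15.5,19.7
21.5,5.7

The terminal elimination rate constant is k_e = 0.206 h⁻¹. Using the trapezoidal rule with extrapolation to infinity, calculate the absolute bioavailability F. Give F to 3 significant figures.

Trapezoidal AUC_0→21.5 (transdermal patch):
  [0→1.5]: (0.0+274.9)/2 × 1.5 = 206.175
  [1.5→3.5]: (274.9+226.4)/2 × 2 = 501.3
  [3.5→7.5]: (226.4+102.2)/2 × 4 = 657.2
  [7.5→13.5]: (102.2+29.7)/2 × 6 = 395.7
  [13.5→15.5]: (29.7+19.7)/2 × 2 = 49.4
  [15.5→21.5]: (19.7+5.7)/2 × 6 = 76.2
  Sum = 1885.975 µg/L·h
Tail: C_last/k_e = 5.7/0.206 = 27.670
AUC_0→∞ (transdermal patch) = 1885.975 + 27.670 = 1913.645 µg/L·h
F = (AUC_ev/D_ev)/(AUC_iv/D_iv) = (1913.645/30)/(9970/20) = 63.7882/498.5 = 0.1280

F = 0.128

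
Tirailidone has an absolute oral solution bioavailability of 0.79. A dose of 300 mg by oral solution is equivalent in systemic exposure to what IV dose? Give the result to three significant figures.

Systemic exposure from an extravascular dose = F × D_ev, so the equivalent IV dose is F × D_ev.
D_iv = F × D_ev = 0.79 × 300 = 237 mg

D_iv = 237 mg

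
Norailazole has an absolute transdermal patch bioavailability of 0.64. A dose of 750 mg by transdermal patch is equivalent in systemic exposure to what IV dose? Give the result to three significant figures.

D_iv = 480 mg

Systemic exposure from an extravascular dose = F × D_ev, so the equivalent IV dose is F × D_ev.
D_iv = F × D_ev = 0.64 × 750 = 480 mg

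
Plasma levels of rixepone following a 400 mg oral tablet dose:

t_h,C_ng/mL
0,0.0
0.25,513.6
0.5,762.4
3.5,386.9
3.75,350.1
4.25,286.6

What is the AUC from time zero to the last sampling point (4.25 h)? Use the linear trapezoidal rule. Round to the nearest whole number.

Trapezoidal AUC_0→4.25:
  [0→0.25]: (0.0+513.6)/2 × 0.25 = 64.2
  [0.25→0.5]: (513.6+762.4)/2 × 0.25 = 159.5
  [0.5→3.5]: (762.4+386.9)/2 × 3 = 1723.95
  [3.5→3.75]: (386.9+350.1)/2 × 0.25 = 92.125
  [3.75→4.25]: (350.1+286.6)/2 × 0.5 = 159.175
  Sum = 2198.95 ng/mL·h

AUC = 2199 ng/mL·h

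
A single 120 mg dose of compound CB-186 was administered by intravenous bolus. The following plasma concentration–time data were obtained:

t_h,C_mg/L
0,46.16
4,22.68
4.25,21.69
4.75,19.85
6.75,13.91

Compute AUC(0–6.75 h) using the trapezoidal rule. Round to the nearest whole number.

AUC = 187 mg/L·h

Trapezoidal AUC_0→6.75:
  [0→4]: (46.16+22.68)/2 × 4 = 137.68
  [4→4.25]: (22.68+21.69)/2 × 0.25 = 5.54625
  [4.25→4.75]: (21.69+19.85)/2 × 0.5 = 10.385
  [4.75→6.75]: (19.85+13.91)/2 × 2 = 33.76
  Sum = 187.37125 mg/L·h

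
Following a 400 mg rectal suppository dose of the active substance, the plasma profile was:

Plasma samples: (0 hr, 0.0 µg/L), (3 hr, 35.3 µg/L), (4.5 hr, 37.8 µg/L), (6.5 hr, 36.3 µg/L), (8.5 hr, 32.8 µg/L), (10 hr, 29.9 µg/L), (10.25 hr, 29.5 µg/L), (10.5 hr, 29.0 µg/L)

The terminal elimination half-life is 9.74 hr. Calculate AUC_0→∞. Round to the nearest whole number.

AUC = 720 µg/L·hr

Trapezoidal AUC_0→10.5:
  [0→3]: (0.0+35.3)/2 × 3 = 52.95
  [3→4.5]: (35.3+37.8)/2 × 1.5 = 54.825
  [4.5→6.5]: (37.8+36.3)/2 × 2 = 74.1
  [6.5→8.5]: (36.3+32.8)/2 × 2 = 69.1
  [8.5→10]: (32.8+29.9)/2 × 1.5 = 47.025
  [10→10.25]: (29.9+29.5)/2 × 0.25 = 7.425
  [10.25→10.5]: (29.5+29.0)/2 × 0.25 = 7.3125
  Sum = 312.7375 µg/L·hr
k_e = ln2 / t½ = 0.693147 / 9.74 = 0.0712 hr^-1
Extrapolated tail: C_last / k_e = 29.0 / 0.0712 = 407.303
AUC_0→∞ = 312.7375 + 407.303 = 720.0405 µg/L·hr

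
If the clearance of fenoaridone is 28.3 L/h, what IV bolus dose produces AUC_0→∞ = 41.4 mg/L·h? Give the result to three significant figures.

Dose = 1170 mg

Dose_iv = CL × AUC_0→∞
     = 28.3 × 41.4 = 1171.62 mg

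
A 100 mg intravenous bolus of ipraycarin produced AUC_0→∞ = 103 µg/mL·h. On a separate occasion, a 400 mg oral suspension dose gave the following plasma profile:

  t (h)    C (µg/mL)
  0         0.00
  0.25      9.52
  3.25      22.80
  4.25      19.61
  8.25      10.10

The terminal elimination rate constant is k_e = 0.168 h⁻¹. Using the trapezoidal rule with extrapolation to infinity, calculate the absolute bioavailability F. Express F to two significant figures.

Trapezoidal AUC_0→8.25 (oral suspension):
  [0→0.25]: (0.00+9.52)/2 × 0.25 = 1.19
  [0.25→3.25]: (9.52+22.80)/2 × 3 = 48.48
  [3.25→4.25]: (22.80+19.61)/2 × 1 = 21.205
  [4.25→8.25]: (19.61+10.10)/2 × 4 = 59.42
  Sum = 130.295 µg/mL·h
Tail: C_last/k_e = 10.10/0.168 = 60.119
AUC_0→∞ (oral suspension) = 130.295 + 60.119 = 190.414 µg/mL·h
F = (AUC_ev/D_ev)/(AUC_iv/D_iv) = (190.414/400)/(103/100) = 0.476035/1.03 = 0.4622

F = 0.46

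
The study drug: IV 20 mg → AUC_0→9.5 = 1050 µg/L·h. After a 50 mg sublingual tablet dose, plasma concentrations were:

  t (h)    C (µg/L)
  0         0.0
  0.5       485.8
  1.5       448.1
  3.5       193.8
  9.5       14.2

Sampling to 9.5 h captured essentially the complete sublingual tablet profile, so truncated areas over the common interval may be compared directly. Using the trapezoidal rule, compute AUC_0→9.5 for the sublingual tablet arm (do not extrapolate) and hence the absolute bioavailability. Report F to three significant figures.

Trapezoidal AUC_0→9.5 (sublingual tablet):
  [0→0.5]: (0.0+485.8)/2 × 0.5 = 121.45
  [0.5→1.5]: (485.8+448.1)/2 × 1 = 466.95
  [1.5→3.5]: (448.1+193.8)/2 × 2 = 641.9
  [3.5→9.5]: (193.8+14.2)/2 × 6 = 624.0
  Sum = 1854.3 µg/L·h
F = (AUC_ev/D_ev)/(AUC_iv/D_iv) = (1854.3/50)/(1050/20) = 37.086/52.5 = 0.7064

F = 0.706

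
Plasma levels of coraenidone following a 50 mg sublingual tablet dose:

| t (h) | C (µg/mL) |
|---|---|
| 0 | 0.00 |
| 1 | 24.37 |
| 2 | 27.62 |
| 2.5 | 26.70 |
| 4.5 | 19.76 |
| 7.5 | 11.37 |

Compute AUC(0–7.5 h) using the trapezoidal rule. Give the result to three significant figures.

Trapezoidal AUC_0→7.5:
  [0→1]: (0.00+24.37)/2 × 1 = 12.185
  [1→2]: (24.37+27.62)/2 × 1 = 25.995
  [2→2.5]: (27.62+26.70)/2 × 0.5 = 13.58
  [2.5→4.5]: (26.70+19.76)/2 × 2 = 46.46
  [4.5→7.5]: (19.76+11.37)/2 × 3 = 46.695
  Sum = 144.915 µg/mL·h

AUC = 145 µg/mL·h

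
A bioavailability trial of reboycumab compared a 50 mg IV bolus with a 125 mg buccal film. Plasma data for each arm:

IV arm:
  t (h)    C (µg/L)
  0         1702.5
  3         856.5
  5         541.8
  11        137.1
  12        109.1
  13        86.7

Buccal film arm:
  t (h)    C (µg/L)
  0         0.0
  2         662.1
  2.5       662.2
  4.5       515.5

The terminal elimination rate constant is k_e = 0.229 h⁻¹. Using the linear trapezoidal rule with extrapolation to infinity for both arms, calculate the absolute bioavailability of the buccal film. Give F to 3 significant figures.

F = 0.225

Trapezoidal AUC_0→13 (IV):
  [0→3]: (1702.5+856.5)/2 × 3 = 3838.5
  [3→5]: (856.5+541.8)/2 × 2 = 1398.3
  [5→11]: (541.8+137.1)/2 × 6 = 2036.7
  [11→12]: (137.1+109.1)/2 × 1 = 123.1
  [12→13]: (109.1+86.7)/2 × 1 = 97.9
  Sum = 7494.5 µg/L·h
IV tail: 86.7/0.229 = 378.603; AUC_iv,0→∞ = 7494.5 + 378.603 = 7873.103 µg/L·h
Trapezoidal AUC_0→4.5 (buccal film):
  [0→2]: (0.0+662.1)/2 × 2 = 662.1
  [2→2.5]: (662.1+662.2)/2 × 0.5 = 331.075
  [2.5→4.5]: (662.2+515.5)/2 × 2 = 1177.7
  Sum = 2170.875 µg/L·h
buccal film tail: 515.5/0.229 = 2251.092; AUC_ev,0→∞ = 2170.875 + 2251.092 = 4421.967 µg/L·h
F = (AUC_ev/D_ev)/(AUC_iv/D_iv) = (4421.967/125)/(7873.103/50) = 35.375736/157.46206 = 0.2247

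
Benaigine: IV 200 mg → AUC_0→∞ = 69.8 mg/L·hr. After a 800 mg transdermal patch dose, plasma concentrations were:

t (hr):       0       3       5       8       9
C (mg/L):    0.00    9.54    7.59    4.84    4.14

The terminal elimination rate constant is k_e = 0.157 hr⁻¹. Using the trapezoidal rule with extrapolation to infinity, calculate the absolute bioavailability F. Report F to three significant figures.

F = 0.290

Trapezoidal AUC_0→9 (transdermal patch):
  [0→3]: (0.00+9.54)/2 × 3 = 14.31
  [3→5]: (9.54+7.59)/2 × 2 = 17.13
  [5→8]: (7.59+4.84)/2 × 3 = 18.645
  [8→9]: (4.84+4.14)/2 × 1 = 4.49
  Sum = 54.575 mg/L·hr
Tail: C_last/k_e = 4.14/0.157 = 26.369
AUC_0→∞ (transdermal patch) = 54.575 + 26.369 = 80.944 mg/L·hr
F = (AUC_ev/D_ev)/(AUC_iv/D_iv) = (80.944/800)/(69.8/200) = 0.10118/0.349 = 0.2899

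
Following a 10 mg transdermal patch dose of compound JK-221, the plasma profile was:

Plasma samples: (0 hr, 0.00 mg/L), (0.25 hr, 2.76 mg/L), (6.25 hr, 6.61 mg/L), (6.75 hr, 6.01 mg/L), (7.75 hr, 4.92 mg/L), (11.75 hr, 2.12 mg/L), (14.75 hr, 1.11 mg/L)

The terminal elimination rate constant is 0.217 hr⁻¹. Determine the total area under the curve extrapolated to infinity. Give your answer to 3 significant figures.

Trapezoidal AUC_0→14.75:
  [0→0.25]: (0.00+2.76)/2 × 0.25 = 0.345
  [0.25→6.25]: (2.76+6.61)/2 × 6 = 28.11
  [6.25→6.75]: (6.61+6.01)/2 × 0.5 = 3.155
  [6.75→7.75]: (6.01+4.92)/2 × 1 = 5.465
  [7.75→11.75]: (4.92+2.12)/2 × 4 = 14.08
  [11.75→14.75]: (2.12+1.11)/2 × 3 = 4.845
  Sum = 56.0 mg/L·hr
Extrapolated tail: C_last / k_e = 1.11 / 0.217 = 5.115
AUC_0→∞ = 56.0 + 5.115 = 61.115 mg/L·hr

AUC = 61.1 mg/L·hr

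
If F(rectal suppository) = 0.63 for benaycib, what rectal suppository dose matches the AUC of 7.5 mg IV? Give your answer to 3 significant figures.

For equal systemic exposure: F × D_ev = D_iv
D_ev = D_iv / F = 7.5 / 0.63 = 11.9048 mg

D_rectal = 11.9 mg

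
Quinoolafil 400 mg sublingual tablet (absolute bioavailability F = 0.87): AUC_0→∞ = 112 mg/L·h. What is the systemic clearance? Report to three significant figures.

CL = F × Dose / AUC_0→∞
   = 0.87 × 400 / 112 = 3.10714 L/h

CL = 3.11 L/h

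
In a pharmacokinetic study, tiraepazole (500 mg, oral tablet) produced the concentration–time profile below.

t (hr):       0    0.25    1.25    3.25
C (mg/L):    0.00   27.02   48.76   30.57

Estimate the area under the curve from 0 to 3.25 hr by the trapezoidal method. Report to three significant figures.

Trapezoidal AUC_0→3.25:
  [0→0.25]: (0.00+27.02)/2 × 0.25 = 3.3775
  [0.25→1.25]: (27.02+48.76)/2 × 1 = 37.89
  [1.25→3.25]: (48.76+30.57)/2 × 2 = 79.33
  Sum = 120.5975 mg/L·hr

AUC = 121 mg/L·hr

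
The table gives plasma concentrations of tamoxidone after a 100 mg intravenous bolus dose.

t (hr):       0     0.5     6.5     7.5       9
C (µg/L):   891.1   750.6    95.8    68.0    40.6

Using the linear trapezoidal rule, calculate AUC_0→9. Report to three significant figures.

AUC = 3110 µg/L·hr

Trapezoidal AUC_0→9:
  [0→0.5]: (891.1+750.6)/2 × 0.5 = 410.425
  [0.5→6.5]: (750.6+95.8)/2 × 6 = 2539.2
  [6.5→7.5]: (95.8+68.0)/2 × 1 = 81.9
  [7.5→9]: (68.0+40.6)/2 × 1.5 = 81.45
  Sum = 3112.975 µg/L·hr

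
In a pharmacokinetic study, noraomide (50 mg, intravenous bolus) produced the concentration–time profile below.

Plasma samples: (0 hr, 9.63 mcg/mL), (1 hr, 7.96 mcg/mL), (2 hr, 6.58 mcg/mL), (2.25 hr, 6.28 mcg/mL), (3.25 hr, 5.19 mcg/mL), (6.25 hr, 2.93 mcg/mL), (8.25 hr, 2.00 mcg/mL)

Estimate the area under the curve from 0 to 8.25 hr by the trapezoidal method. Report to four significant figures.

AUC = 40.52 mcg/mL·hr

Trapezoidal AUC_0→8.25:
  [0→1]: (9.63+7.96)/2 × 1 = 8.795
  [1→2]: (7.96+6.58)/2 × 1 = 7.27
  [2→2.25]: (6.58+6.28)/2 × 0.25 = 1.6075
  [2.25→3.25]: (6.28+5.19)/2 × 1 = 5.735
  [3.25→6.25]: (5.19+2.93)/2 × 3 = 12.18
  [6.25→8.25]: (2.93+2.00)/2 × 2 = 4.93
  Sum = 40.5175 mcg/mL·hr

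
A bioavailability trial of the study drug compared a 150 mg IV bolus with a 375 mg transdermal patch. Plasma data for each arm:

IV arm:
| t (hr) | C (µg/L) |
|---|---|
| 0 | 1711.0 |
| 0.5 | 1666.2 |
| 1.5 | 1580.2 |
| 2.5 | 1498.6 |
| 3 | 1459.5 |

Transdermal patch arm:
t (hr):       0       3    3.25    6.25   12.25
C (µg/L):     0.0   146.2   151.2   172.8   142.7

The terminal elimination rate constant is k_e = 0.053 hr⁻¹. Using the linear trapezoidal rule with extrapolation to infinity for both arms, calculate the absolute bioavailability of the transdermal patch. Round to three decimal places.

Trapezoidal AUC_0→3 (IV):
  [0→0.5]: (1711.0+1666.2)/2 × 0.5 = 844.3
  [0.5→1.5]: (1666.2+1580.2)/2 × 1 = 1623.2
  [1.5→2.5]: (1580.2+1498.6)/2 × 1 = 1539.4
  [2.5→3]: (1498.6+1459.5)/2 × 0.5 = 739.525
  Sum = 4746.425 µg/L·hr
IV tail: 1459.5/0.053 = 27537.736; AUC_iv,0→∞ = 4746.425 + 27537.736 = 32284.161 µg/L·hr
Trapezoidal AUC_0→12.25 (transdermal patch):
  [0→3]: (0.0+146.2)/2 × 3 = 219.3
  [3→3.25]: (146.2+151.2)/2 × 0.25 = 37.175
  [3.25→6.25]: (151.2+172.8)/2 × 3 = 486.0
  [6.25→12.25]: (172.8+142.7)/2 × 6 = 946.5
  Sum = 1688.975 µg/L·hr
transdermal patch tail: 142.7/0.053 = 2692.453; AUC_ev,0→∞ = 1688.975 + 2692.453 = 4381.428 µg/L·hr
F = (AUC_ev/D_ev)/(AUC_iv/D_iv) = (4381.428/375)/(32284.161/150) = 11.683808/215.22774 = 0.0543

F = 0.054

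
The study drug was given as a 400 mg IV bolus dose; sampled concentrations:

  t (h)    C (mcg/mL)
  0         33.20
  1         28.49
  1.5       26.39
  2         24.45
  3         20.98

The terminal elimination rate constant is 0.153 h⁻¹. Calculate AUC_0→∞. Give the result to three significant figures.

AUC = 217 mcg/mL·h

Trapezoidal AUC_0→3:
  [0→1]: (33.20+28.49)/2 × 1 = 30.845
  [1→1.5]: (28.49+26.39)/2 × 0.5 = 13.72
  [1.5→2]: (26.39+24.45)/2 × 0.5 = 12.71
  [2→3]: (24.45+20.98)/2 × 1 = 22.715
  Sum = 79.99 mcg/mL·h
Extrapolated tail: C_last / k_e = 20.98 / 0.153 = 137.124
AUC_0→∞ = 79.99 + 137.124 = 217.114 mcg/mL·h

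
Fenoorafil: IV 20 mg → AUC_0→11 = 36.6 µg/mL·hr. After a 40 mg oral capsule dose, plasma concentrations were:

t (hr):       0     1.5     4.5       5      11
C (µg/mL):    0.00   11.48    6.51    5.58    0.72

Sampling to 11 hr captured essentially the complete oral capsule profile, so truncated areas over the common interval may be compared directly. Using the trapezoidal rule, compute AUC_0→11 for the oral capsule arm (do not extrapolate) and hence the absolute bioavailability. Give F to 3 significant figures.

Trapezoidal AUC_0→11 (oral capsule):
  [0→1.5]: (0.00+11.48)/2 × 1.5 = 8.61
  [1.5→4.5]: (11.48+6.51)/2 × 3 = 26.985
  [4.5→5]: (6.51+5.58)/2 × 0.5 = 3.0225
  [5→11]: (5.58+0.72)/2 × 6 = 18.9
  Sum = 57.5175 µg/mL·hr
F = (AUC_ev/D_ev)/(AUC_iv/D_iv) = (57.5175/40)/(36.6/20) = 1.4379375/1.83 = 0.7858

F = 0.786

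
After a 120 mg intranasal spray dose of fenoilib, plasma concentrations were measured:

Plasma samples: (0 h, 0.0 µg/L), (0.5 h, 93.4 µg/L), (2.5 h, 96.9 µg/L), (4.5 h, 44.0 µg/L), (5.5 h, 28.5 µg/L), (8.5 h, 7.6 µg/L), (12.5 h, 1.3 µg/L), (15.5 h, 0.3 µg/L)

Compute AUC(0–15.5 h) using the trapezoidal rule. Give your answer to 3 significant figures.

AUC = 465 µg/L·h

Trapezoidal AUC_0→15.5:
  [0→0.5]: (0.0+93.4)/2 × 0.5 = 23.35
  [0.5→2.5]: (93.4+96.9)/2 × 2 = 190.3
  [2.5→4.5]: (96.9+44.0)/2 × 2 = 140.9
  [4.5→5.5]: (44.0+28.5)/2 × 1 = 36.25
  [5.5→8.5]: (28.5+7.6)/2 × 3 = 54.15
  [8.5→12.5]: (7.6+1.3)/2 × 4 = 17.8
  [12.5→15.5]: (1.3+0.3)/2 × 3 = 2.4
  Sum = 465.15 µg/L·h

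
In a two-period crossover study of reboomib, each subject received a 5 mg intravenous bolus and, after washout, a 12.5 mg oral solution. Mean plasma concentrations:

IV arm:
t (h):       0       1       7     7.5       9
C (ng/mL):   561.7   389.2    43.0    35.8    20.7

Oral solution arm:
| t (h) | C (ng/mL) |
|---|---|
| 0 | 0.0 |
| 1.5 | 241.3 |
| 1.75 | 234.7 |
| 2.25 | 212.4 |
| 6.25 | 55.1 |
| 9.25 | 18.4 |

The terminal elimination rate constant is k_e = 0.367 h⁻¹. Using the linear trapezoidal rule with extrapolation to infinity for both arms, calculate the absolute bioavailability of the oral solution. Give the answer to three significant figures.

Trapezoidal AUC_0→9 (IV):
  [0→1]: (561.7+389.2)/2 × 1 = 475.45
  [1→7]: (389.2+43.0)/2 × 6 = 1296.6
  [7→7.5]: (43.0+35.8)/2 × 0.5 = 19.7
  [7.5→9]: (35.8+20.7)/2 × 1.5 = 42.375
  Sum = 1834.125 ng/mL·h
IV tail: 20.7/0.367 = 56.403; AUC_iv,0→∞ = 1834.125 + 56.403 = 1890.528 ng/mL·h
Trapezoidal AUC_0→9.25 (oral solution):
  [0→1.5]: (0.0+241.3)/2 × 1.5 = 180.975
  [1.5→1.75]: (241.3+234.7)/2 × 0.25 = 59.5
  [1.75→2.25]: (234.7+212.4)/2 × 0.5 = 111.775
  [2.25→6.25]: (212.4+55.1)/2 × 4 = 535.0
  [6.25→9.25]: (55.1+18.4)/2 × 3 = 110.25
  Sum = 997.5 ng/mL·h
oral solution tail: 18.4/0.367 = 50.136; AUC_ev,0→∞ = 997.5 + 50.136 = 1047.636 ng/mL·h
F = (AUC_ev/D_ev)/(AUC_iv/D_iv) = (1047.636/12.5)/(1890.528/5) = 83.81088/378.1056 = 0.2217

F = 0.222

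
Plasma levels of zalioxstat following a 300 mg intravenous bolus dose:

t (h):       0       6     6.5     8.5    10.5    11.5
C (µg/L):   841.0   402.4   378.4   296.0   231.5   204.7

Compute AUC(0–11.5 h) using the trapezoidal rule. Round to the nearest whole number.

AUC = 5345 µg/L·h

Trapezoidal AUC_0→11.5:
  [0→6]: (841.0+402.4)/2 × 6 = 3730.2
  [6→6.5]: (402.4+378.4)/2 × 0.5 = 195.2
  [6.5→8.5]: (378.4+296.0)/2 × 2 = 674.4
  [8.5→10.5]: (296.0+231.5)/2 × 2 = 527.5
  [10.5→11.5]: (231.5+204.7)/2 × 1 = 218.1
  Sum = 5345.4 µg/L·h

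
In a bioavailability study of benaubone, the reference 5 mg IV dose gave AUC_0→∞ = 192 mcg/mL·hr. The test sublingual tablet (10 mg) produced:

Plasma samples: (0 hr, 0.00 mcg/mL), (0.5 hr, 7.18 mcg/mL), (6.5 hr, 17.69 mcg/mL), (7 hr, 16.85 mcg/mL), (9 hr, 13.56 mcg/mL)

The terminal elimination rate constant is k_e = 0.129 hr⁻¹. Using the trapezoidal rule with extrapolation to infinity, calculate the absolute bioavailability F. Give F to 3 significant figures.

Trapezoidal AUC_0→9 (sublingual tablet):
  [0→0.5]: (0.00+7.18)/2 × 0.5 = 1.795
  [0.5→6.5]: (7.18+17.69)/2 × 6 = 74.61
  [6.5→7]: (17.69+16.85)/2 × 0.5 = 8.635
  [7→9]: (16.85+13.56)/2 × 2 = 30.41
  Sum = 115.45 mcg/mL·hr
Tail: C_last/k_e = 13.56/0.129 = 105.116
AUC_0→∞ (sublingual tablet) = 115.45 + 105.116 = 220.566 mcg/mL·hr
F = (AUC_ev/D_ev)/(AUC_iv/D_iv) = (220.566/10)/(192/5) = 22.0566/38.4 = 0.5744

F = 0.574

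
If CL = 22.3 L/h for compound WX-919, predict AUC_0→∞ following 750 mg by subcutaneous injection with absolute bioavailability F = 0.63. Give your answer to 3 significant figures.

AUC_0→∞ = F × Dose / CL
        = 0.63 × 750 / 22.3 = 21.1883 mg/L·h

AUC = 21.2 mg/L·h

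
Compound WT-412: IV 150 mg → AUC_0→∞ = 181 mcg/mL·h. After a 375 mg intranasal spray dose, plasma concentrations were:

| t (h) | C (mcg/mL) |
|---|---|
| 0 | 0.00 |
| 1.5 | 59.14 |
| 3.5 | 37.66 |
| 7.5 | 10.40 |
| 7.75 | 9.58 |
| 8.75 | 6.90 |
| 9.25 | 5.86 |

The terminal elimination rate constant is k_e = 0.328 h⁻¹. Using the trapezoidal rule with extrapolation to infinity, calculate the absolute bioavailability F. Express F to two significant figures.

Trapezoidal AUC_0→9.25 (intranasal spray):
  [0→1.5]: (0.00+59.14)/2 × 1.5 = 44.355
  [1.5→3.5]: (59.14+37.66)/2 × 2 = 96.8
  [3.5→7.5]: (37.66+10.40)/2 × 4 = 96.12
  [7.5→7.75]: (10.40+9.58)/2 × 0.25 = 2.4975
  [7.75→8.75]: (9.58+6.90)/2 × 1 = 8.24
  [8.75→9.25]: (6.90+5.86)/2 × 0.5 = 3.19
  Sum = 251.2025 mcg/mL·h
Tail: C_last/k_e = 5.86/0.328 = 17.866
AUC_0→∞ (intranasal spray) = 251.2025 + 17.866 = 269.0685 mcg/mL·h
F = (AUC_ev/D_ev)/(AUC_iv/D_iv) = (269.0685/375)/(181/150) = 0.717516/1.20667 = 0.5946

F = 0.59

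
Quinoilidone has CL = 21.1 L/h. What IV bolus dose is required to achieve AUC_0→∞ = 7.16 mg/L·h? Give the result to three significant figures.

Dose = 151 mg

Dose_iv = CL × AUC_0→∞
     = 21.1 × 7.16 = 151.076 mg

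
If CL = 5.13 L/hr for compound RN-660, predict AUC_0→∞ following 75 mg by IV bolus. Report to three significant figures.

AUC = 14.6 mg/L·hr

AUC_0→∞ = Dose_iv / CL
        = 75 / 5.13 = 14.6199 mg/L·hr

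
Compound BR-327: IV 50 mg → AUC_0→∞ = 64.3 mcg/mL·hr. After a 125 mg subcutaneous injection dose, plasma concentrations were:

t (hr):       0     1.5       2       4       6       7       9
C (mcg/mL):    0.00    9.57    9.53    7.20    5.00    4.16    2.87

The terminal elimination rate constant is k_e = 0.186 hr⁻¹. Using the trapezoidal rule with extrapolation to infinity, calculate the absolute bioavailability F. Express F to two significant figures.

F = 0.42

Trapezoidal AUC_0→9 (subcutaneous injection):
  [0→1.5]: (0.00+9.57)/2 × 1.5 = 7.1775
  [1.5→2]: (9.57+9.53)/2 × 0.5 = 4.775
  [2→4]: (9.53+7.20)/2 × 2 = 16.73
  [4→6]: (7.20+5.00)/2 × 2 = 12.2
  [6→7]: (5.00+4.16)/2 × 1 = 4.58
  [7→9]: (4.16+2.87)/2 × 2 = 7.03
  Sum = 52.4925 mcg/mL·hr
Tail: C_last/k_e = 2.87/0.186 = 15.430
AUC_0→∞ (subcutaneous injection) = 52.4925 + 15.430 = 67.9225 mcg/mL·hr
F = (AUC_ev/D_ev)/(AUC_iv/D_iv) = (67.9225/125)/(64.3/50) = 0.54338/1.286 = 0.4225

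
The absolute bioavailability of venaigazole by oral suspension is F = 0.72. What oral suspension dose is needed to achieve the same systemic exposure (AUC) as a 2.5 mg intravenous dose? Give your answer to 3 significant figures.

For equal systemic exposure: F × D_ev = D_iv
D_ev = D_iv / F = 2.5 / 0.72 = 3.47222 mg

D_oral = 3.47 mg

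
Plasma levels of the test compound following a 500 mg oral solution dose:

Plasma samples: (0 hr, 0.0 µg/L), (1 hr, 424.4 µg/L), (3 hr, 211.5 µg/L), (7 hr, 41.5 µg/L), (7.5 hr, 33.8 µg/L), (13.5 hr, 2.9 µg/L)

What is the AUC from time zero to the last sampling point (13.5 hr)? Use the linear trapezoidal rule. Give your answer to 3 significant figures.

Trapezoidal AUC_0→13.5:
  [0→1]: (0.0+424.4)/2 × 1 = 212.2
  [1→3]: (424.4+211.5)/2 × 2 = 635.9
  [3→7]: (211.5+41.5)/2 × 4 = 506.0
  [7→7.5]: (41.5+33.8)/2 × 0.5 = 18.825
  [7.5→13.5]: (33.8+2.9)/2 × 6 = 110.1
  Sum = 1483.025 µg/L·hr

AUC = 1480 µg/L·hr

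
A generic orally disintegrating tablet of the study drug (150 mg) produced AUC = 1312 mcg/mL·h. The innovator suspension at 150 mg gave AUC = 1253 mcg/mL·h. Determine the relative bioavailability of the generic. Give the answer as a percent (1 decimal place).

F_rel = 104.7%

F_rel = (AUC_test/D_test) / (AUC_ref/D_ref)
      = (1312/150) / (1253/150)
      = 8.74667 / 8.35333 = 1.0471 = 104.71%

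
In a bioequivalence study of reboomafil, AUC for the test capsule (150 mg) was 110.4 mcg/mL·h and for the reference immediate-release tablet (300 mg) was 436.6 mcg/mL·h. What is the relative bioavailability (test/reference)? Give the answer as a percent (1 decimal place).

F_rel = 50.6%

F_rel = (AUC_test/D_test) / (AUC_ref/D_ref)
      = (110.4/150) / (436.6/300)
      = 0.736 / 1.45533 = 0.5057 = 50.57%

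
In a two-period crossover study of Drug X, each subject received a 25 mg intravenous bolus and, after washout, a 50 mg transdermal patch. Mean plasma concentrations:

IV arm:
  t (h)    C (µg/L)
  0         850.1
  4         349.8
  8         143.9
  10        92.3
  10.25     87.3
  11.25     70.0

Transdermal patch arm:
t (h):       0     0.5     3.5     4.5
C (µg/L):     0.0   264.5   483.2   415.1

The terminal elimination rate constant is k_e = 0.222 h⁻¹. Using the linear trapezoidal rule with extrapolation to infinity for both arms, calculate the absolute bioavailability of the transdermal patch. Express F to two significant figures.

Trapezoidal AUC_0→11.25 (IV):
  [0→4]: (850.1+349.8)/2 × 4 = 2399.8
  [4→8]: (349.8+143.9)/2 × 4 = 987.4
  [8→10]: (143.9+92.3)/2 × 2 = 236.2
  [10→10.25]: (92.3+87.3)/2 × 0.25 = 22.45
  [10.25→11.25]: (87.3+70.0)/2 × 1 = 78.65
  Sum = 3724.5 µg/L·h
IV tail: 70.0/0.222 = 315.315; AUC_iv,0→∞ = 3724.5 + 315.315 = 4039.815 µg/L·h
Trapezoidal AUC_0→4.5 (transdermal patch):
  [0→0.5]: (0.0+264.5)/2 × 0.5 = 66.125
  [0.5→3.5]: (264.5+483.2)/2 × 3 = 1121.55
  [3.5→4.5]: (483.2+415.1)/2 × 1 = 449.15
  Sum = 1636.825 µg/L·h
transdermal patch tail: 415.1/0.222 = 1869.820; AUC_ev,0→∞ = 1636.825 + 1869.820 = 3506.645 µg/L·h
F = (AUC_ev/D_ev)/(AUC_iv/D_iv) = (3506.645/50)/(4039.815/25) = 70.1329/161.5926 = 0.4340

F = 0.43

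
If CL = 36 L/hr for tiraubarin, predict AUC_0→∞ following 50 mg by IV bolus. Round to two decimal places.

AUC_0→∞ = Dose_iv / CL
        = 50 / 36 = 1.38889 mg/L·hr

AUC = 1.39 mg/L·hr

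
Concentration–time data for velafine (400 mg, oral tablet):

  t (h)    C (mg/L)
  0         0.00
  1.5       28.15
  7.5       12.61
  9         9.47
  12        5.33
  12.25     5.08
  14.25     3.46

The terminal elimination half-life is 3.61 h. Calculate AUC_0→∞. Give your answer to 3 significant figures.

AUC = 210 mg/L·h

Trapezoidal AUC_0→14.25:
  [0→1.5]: (0.00+28.15)/2 × 1.5 = 21.1125
  [1.5→7.5]: (28.15+12.61)/2 × 6 = 122.28
  [7.5→9]: (12.61+9.47)/2 × 1.5 = 16.56
  [9→12]: (9.47+5.33)/2 × 3 = 22.2
  [12→12.25]: (5.33+5.08)/2 × 0.25 = 1.30125
  [12.25→14.25]: (5.08+3.46)/2 × 2 = 8.54
  Sum = 191.99375 mg/L·h
k_e = ln2 / t½ = 0.693147 / 3.61 = 0.1920 h^-1
Extrapolated tail: C_last / k_e = 3.46 / 0.192 = 18.021
AUC_0→∞ = 191.99375 + 18.021 = 210.01475 mg/L·h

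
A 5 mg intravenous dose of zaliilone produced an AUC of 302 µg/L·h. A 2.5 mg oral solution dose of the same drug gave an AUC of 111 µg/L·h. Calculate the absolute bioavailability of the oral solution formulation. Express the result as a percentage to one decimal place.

F = (AUC_ev / D_ev) / (AUC_iv / D_iv)
  = (111/2.5) / (302/5)
  = 44.4 / 60.4 = 0.7351
  = 73.51%

F = 73.5%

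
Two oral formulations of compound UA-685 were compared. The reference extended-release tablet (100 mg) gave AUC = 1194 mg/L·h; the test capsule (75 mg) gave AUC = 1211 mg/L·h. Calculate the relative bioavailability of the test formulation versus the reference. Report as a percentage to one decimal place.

F_rel = (AUC_test/D_test) / (AUC_ref/D_ref)
      = (1211/75) / (1194/100)
      = 16.1467 / 11.94 = 1.3523 = 135.23%

F_rel = 135.2%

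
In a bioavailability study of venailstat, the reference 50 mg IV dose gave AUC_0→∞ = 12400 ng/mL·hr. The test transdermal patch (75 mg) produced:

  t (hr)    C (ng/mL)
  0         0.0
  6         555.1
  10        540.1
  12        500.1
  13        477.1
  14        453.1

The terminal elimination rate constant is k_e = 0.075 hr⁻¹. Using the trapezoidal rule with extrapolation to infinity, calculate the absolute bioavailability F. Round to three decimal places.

Trapezoidal AUC_0→14 (transdermal patch):
  [0→6]: (0.0+555.1)/2 × 6 = 1665.3
  [6→10]: (555.1+540.1)/2 × 4 = 2190.4
  [10→12]: (540.1+500.1)/2 × 2 = 1040.2
  [12→13]: (500.1+477.1)/2 × 1 = 488.6
  [13→14]: (477.1+453.1)/2 × 1 = 465.1
  Sum = 5849.6 ng/mL·hr
Tail: C_last/k_e = 453.1/0.075 = 6041.333
AUC_0→∞ (transdermal patch) = 5849.6 + 6041.333 = 11890.933 ng/mL·hr
F = (AUC_ev/D_ev)/(AUC_iv/D_iv) = (11890.933/75)/(12400/50) = 158.546/248 = 0.6393

F = 0.639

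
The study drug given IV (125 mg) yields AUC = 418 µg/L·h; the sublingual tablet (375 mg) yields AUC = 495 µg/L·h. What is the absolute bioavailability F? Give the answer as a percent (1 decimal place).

F = (AUC_ev / D_ev) / (AUC_iv / D_iv)
  = (495/375) / (418/125)
  = 1.32 / 3.344 = 0.3947
  = 39.47%

F = 39.5%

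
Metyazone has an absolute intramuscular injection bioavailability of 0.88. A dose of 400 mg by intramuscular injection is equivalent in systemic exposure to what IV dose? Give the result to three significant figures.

D_iv = 352 mg

Systemic exposure from an extravascular dose = F × D_ev, so the equivalent IV dose is F × D_ev.
D_iv = F × D_ev = 0.88 × 400 = 352 mg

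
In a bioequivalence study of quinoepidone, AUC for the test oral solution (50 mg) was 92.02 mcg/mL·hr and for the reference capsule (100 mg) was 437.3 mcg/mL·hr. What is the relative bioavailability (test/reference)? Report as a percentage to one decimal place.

F_rel = (AUC_test/D_test) / (AUC_ref/D_ref)
      = (92.02/50) / (437.3/100)
      = 1.8404 / 4.373 = 0.4209 = 42.09%

F_rel = 42.1%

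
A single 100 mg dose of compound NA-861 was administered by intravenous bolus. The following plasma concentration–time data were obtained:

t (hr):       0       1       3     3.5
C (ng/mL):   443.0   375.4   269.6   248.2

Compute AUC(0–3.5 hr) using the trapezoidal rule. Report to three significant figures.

Trapezoidal AUC_0→3.5:
  [0→1]: (443.0+375.4)/2 × 1 = 409.2
  [1→3]: (375.4+269.6)/2 × 2 = 645.0
  [3→3.5]: (269.6+248.2)/2 × 0.5 = 129.45
  Sum = 1183.65 ng/mL·hr

AUC = 1180 ng/mL·hr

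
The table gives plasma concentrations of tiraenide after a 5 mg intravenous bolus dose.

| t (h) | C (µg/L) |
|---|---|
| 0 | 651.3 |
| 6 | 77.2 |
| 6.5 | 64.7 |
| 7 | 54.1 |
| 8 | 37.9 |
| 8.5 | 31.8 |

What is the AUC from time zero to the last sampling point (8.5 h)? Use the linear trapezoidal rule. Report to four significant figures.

Trapezoidal AUC_0→8.5:
  [0→6]: (651.3+77.2)/2 × 6 = 2185.5
  [6→6.5]: (77.2+64.7)/2 × 0.5 = 35.475
  [6.5→7]: (64.7+54.1)/2 × 0.5 = 29.7
  [7→8]: (54.1+37.9)/2 × 1 = 46.0
  [8→8.5]: (37.9+31.8)/2 × 0.5 = 17.425
  Sum = 2314.1 µg/L·h

AUC = 2314 µg/L·h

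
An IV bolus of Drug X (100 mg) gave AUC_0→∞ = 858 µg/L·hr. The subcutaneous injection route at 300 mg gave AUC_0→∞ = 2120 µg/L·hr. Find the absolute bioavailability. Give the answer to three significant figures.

F = 0.824

F = (AUC_ev / D_ev) / (AUC_iv / D_iv)
  = (2120/300) / (858/100)
  = 7.06667 / 8.58 = 0.8236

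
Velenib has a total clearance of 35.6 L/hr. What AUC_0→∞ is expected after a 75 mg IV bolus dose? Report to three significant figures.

AUC = 2.11 mg/L·hr

AUC_0→∞ = Dose_iv / CL
        = 75 / 35.6 = 2.10674 mg/L·hr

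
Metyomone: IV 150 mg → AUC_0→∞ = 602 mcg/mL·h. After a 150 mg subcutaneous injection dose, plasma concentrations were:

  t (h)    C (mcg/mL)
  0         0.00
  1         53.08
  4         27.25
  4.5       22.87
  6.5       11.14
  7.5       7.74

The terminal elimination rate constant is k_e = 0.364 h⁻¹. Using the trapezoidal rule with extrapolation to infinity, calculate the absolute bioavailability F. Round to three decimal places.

F = 0.373

Trapezoidal AUC_0→7.5 (subcutaneous injection):
  [0→1]: (0.00+53.08)/2 × 1 = 26.54
  [1→4]: (53.08+27.25)/2 × 3 = 120.495
  [4→4.5]: (27.25+22.87)/2 × 0.5 = 12.53
  [4.5→6.5]: (22.87+11.14)/2 × 2 = 34.01
  [6.5→7.5]: (11.14+7.74)/2 × 1 = 9.44
  Sum = 203.015 mcg/mL·h
Tail: C_last/k_e = 7.74/0.364 = 21.264
AUC_0→∞ (subcutaneous injection) = 203.015 + 21.264 = 224.279 mcg/mL·h
F = (AUC_ev/D_ev)/(AUC_iv/D_iv) = (224.279/150)/(602/150) = 1.49519/4.01333 = 0.3726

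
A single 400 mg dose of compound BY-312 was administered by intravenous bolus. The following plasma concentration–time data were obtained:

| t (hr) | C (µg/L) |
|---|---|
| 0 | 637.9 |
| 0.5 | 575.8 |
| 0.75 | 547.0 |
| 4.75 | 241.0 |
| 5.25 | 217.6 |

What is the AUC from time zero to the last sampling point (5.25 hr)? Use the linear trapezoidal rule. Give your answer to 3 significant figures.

Trapezoidal AUC_0→5.25:
  [0→0.5]: (637.9+575.8)/2 × 0.5 = 303.425
  [0.5→0.75]: (575.8+547.0)/2 × 0.25 = 140.35
  [0.75→4.75]: (547.0+241.0)/2 × 4 = 1576.0
  [4.75→5.25]: (241.0+217.6)/2 × 0.5 = 114.65
  Sum = 2134.425 µg/L·hr

AUC = 2130 µg/L·hr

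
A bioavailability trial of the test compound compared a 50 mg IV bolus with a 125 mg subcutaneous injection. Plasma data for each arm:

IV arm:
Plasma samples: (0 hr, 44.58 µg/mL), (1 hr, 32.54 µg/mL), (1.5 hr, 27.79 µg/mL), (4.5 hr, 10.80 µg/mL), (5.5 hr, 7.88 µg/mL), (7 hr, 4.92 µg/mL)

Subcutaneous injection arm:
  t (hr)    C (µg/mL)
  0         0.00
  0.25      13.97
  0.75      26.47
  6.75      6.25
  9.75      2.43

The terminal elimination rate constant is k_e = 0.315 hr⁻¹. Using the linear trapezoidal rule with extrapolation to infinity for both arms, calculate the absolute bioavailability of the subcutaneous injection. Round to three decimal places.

Trapezoidal AUC_0→7 (IV):
  [0→1]: (44.58+32.54)/2 × 1 = 38.56
  [1→1.5]: (32.54+27.79)/2 × 0.5 = 15.0825
  [1.5→4.5]: (27.79+10.80)/2 × 3 = 57.885
  [4.5→5.5]: (10.80+7.88)/2 × 1 = 9.34
  [5.5→7]: (7.88+4.92)/2 × 1.5 = 9.6
  Sum = 130.4675 µg/mL·hr
IV tail: 4.92/0.315 = 15.619; AUC_iv,0→∞ = 130.4675 + 15.619 = 146.0865 µg/mL·hr
Trapezoidal AUC_0→9.75 (subcutaneous injection):
  [0→0.25]: (0.00+13.97)/2 × 0.25 = 1.74625
  [0.25→0.75]: (13.97+26.47)/2 × 0.5 = 10.11
  [0.75→6.75]: (26.47+6.25)/2 × 6 = 98.16
  [6.75→9.75]: (6.25+2.43)/2 × 3 = 13.02
  Sum = 123.03625 µg/mL·hr
subcutaneous injection tail: 2.43/0.315 = 7.714; AUC_ev,0→∞ = 123.03625 + 7.714 = 130.75025 µg/mL·hr
F = (AUC_ev/D_ev)/(AUC_iv/D_iv) = (130.75025/125)/(146.0865/50) = 1.046002/2.92173 = 0.3580

F = 0.358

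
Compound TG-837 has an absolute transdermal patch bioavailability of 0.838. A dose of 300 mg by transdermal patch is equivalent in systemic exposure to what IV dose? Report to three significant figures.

D_iv = 251 mg

Systemic exposure from an extravascular dose = F × D_ev, so the equivalent IV dose is F × D_ev.
D_iv = F × D_ev = 0.838 × 300 = 251.4 mg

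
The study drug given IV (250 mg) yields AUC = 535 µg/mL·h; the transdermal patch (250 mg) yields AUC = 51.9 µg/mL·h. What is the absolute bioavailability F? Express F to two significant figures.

F = 0.097

F = (AUC_ev / D_ev) / (AUC_iv / D_iv)
  = (51.9/250) / (535/250)
  = 0.2076 / 2.14 = 0.0970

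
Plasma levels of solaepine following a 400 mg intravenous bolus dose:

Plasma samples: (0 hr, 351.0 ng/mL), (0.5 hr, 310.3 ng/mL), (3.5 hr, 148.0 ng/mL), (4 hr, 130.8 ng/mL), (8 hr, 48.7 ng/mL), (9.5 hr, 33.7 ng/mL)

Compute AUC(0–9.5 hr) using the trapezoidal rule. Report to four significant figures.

Trapezoidal AUC_0→9.5:
  [0→0.5]: (351.0+310.3)/2 × 0.5 = 165.325
  [0.5→3.5]: (310.3+148.0)/2 × 3 = 687.45
  [3.5→4]: (148.0+130.8)/2 × 0.5 = 69.7
  [4→8]: (130.8+48.7)/2 × 4 = 359.0
  [8→9.5]: (48.7+33.7)/2 × 1.5 = 61.8
  Sum = 1343.275 ng/mL·hr

AUC = 1343 ng/mL·hr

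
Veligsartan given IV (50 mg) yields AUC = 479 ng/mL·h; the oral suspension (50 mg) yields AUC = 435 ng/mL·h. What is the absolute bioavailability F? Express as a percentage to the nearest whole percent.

F = (AUC_ev / D_ev) / (AUC_iv / D_iv)
  = (435/50) / (479/50)
  = 8.7 / 9.58 = 0.9081
  = 90.81%

F = 91%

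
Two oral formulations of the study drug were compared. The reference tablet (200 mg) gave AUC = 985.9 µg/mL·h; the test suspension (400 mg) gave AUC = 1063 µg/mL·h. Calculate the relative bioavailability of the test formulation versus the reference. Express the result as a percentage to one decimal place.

F_rel = 53.9%

F_rel = (AUC_test/D_test) / (AUC_ref/D_ref)
      = (1063/400) / (985.9/200)
      = 2.6575 / 4.9295 = 0.5391 = 53.91%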